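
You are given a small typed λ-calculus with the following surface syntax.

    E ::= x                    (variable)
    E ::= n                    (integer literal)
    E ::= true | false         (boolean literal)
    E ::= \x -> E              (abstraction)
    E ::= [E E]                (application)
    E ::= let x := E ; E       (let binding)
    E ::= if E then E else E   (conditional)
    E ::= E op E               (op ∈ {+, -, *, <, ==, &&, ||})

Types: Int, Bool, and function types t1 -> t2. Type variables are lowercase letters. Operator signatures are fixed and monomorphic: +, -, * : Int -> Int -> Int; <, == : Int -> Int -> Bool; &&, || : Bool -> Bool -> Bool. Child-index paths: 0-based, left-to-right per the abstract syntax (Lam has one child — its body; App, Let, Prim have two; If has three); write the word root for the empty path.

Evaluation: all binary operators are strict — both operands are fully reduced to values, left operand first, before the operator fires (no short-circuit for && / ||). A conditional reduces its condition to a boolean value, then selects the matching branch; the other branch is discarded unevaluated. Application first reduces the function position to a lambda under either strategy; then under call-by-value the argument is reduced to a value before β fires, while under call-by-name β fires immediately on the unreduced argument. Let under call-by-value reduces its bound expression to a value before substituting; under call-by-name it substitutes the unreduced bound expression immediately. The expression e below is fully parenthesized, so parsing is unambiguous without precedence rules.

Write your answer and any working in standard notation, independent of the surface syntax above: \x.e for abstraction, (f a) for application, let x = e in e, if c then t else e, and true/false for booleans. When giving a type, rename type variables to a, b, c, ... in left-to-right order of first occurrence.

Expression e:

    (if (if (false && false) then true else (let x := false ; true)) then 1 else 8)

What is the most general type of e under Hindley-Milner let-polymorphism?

Derivation:
  unify Bool ~ Bool
  unify Bool ~ Bool
  unify Bool ~ Bool
let x : Bool
  unify Bool ~ Bool
  unify Bool ~ Bool
  unify Int ~ Int

Answer: Int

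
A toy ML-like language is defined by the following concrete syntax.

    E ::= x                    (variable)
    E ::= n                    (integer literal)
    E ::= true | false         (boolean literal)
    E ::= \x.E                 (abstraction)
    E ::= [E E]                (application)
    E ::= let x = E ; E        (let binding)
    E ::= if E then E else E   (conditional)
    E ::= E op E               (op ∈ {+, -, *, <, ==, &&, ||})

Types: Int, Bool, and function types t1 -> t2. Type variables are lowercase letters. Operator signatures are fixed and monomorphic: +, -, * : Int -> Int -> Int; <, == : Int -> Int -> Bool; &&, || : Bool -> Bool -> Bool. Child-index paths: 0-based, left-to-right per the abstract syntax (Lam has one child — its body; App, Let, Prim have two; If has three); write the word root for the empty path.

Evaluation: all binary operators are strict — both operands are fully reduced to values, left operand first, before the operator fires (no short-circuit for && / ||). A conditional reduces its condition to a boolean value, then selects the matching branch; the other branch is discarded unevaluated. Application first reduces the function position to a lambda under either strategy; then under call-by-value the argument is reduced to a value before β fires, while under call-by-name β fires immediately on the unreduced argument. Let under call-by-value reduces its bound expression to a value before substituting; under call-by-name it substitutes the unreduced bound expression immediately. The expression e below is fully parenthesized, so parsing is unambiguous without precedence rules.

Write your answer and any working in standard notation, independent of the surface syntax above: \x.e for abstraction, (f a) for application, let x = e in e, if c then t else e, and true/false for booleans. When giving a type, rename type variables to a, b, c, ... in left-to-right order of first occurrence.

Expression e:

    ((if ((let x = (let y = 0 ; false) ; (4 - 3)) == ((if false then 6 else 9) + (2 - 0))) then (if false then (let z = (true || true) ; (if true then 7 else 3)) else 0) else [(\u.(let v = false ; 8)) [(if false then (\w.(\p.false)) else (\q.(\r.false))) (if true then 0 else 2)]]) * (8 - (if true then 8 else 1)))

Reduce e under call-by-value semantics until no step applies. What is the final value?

Working:
step 0: ((if ((let x = (let y = 0 in false) in (4 - 3)) == ((if false then 6 else 9) + (2 - 0))) then (if false then (let z = (true || true) in (if true then 7 else 3)) else 0) else ((\u.(let v = false in 8)) ((if false then (\w.(\p.false)) else (\q.(\r.false))) (if true then 0 else 2)))) * (8 - (if true then 8 else 1)))
step 1: [let@0.0.0.0] ((if ((let x = false in (4 - 3)) == ((if false then 6 else 9) + (2 - 0))) then (if false then (let z = (true || true) in (if true then 7 else 3)) else 0) else ((\u.(let v = false in 8)) ((if false then (\w.(\p.false)) else (\q.(\r.false))) (if true then 0 else 2)))) * (8 - (if true then 8 else 1)))
step 2: [let@0.0.0] ((if ((4 - 3) == ((if false then 6 else 9) + (2 - 0))) then (if false then (let z = (true || true) in (if true then 7 else 3)) else 0) else ((\u.(let v = false in 8)) ((if false then (\w.(\p.false)) else (\q.(\r.false))) (if true then 0 else 2)))) * (8 - (if true then 8 else 1)))
step 3: [delta@0.0.0] ((if (1 == ((if false then 6 else 9) + (2 - 0))) then (if false then (let z = (true || true) in (if true then 7 else 3)) else 0) else ((\u.(let v = false in 8)) ((if false then (\w.(\p.false)) else (\q.(\r.false))) (if true then 0 else 2)))) * (8 - (if true then 8 else 1)))
step 4: [if@0.0.1.0] ((if (1 == (9 + (2 - 0))) then (if false then (let z = (true || true) in (if true then 7 else 3)) else 0) else ((\u.(let v = false in 8)) ((if false then (\w.(\p.false)) else (\q.(\r.false))) (if true then 0 else 2)))) * (8 - (if true then 8 else 1)))
step 5: [delta@0.0.1.1] ((if (1 == (9 + 2)) then (if false then (let z = (true || true) in (if true then 7 else 3)) else 0) else ((\u.(let v = false in 8)) ((if false then (\w.(\p.false)) else (\q.(\r.false))) (if true then 0 else 2)))) * (8 - (if true then 8 else 1)))
step 6: [delta@0.0.1] ((if (1 == 11) then (if false then (let z = (true || true) in (if true then 7 else 3)) else 0) else ((\u.(let v = false in 8)) ((if false then (\w.(\p.false)) else (\q.(\r.false))) (if true then 0 else 2)))) * (8 - (if true then 8 else 1)))
step 7: [delta@0.0] ((if false then (if false then (let z = (true || true) in (if true then 7 else 3)) else 0) else ((\u.(let v = false in 8)) ((if false then (\w.(\p.false)) else (\q.(\r.false))) (if true then 0 else 2)))) * (8 - (if true then 8 else 1)))
step 8: [if@0] (((\u.(let v = false in 8)) ((if false then (\w.(\p.false)) else (\q.(\r.false))) (if true then 0 else 2))) * (8 - (if true then 8 else 1)))
step 9: [if@0.1.0] (((\u.(let v = false in 8)) ((\q.(\r.false)) (if true then 0 else 2))) * (8 - (if true then 8 else 1)))
step 10: [if@0.1.1] (((\u.(let v = false in 8)) ((\q.(\r.false)) 0)) * (8 - (if true then 8 else 1)))
step 11: [beta@0.1] (((\u.(let v = false in 8)) (\r.false)) * (8 - (if true then 8 else 1)))
step 12: [beta@0] ((let v = false in 8) * (8 - (if true then 8 else 1)))
step 13: [let@0] (8 * (8 - (if true then 8 else 1)))
step 14: [if@1.1] (8 * (8 - 8))
step 15: [delta@1] (8 * 0)
step 16: [delta@root] 0

Answer: 0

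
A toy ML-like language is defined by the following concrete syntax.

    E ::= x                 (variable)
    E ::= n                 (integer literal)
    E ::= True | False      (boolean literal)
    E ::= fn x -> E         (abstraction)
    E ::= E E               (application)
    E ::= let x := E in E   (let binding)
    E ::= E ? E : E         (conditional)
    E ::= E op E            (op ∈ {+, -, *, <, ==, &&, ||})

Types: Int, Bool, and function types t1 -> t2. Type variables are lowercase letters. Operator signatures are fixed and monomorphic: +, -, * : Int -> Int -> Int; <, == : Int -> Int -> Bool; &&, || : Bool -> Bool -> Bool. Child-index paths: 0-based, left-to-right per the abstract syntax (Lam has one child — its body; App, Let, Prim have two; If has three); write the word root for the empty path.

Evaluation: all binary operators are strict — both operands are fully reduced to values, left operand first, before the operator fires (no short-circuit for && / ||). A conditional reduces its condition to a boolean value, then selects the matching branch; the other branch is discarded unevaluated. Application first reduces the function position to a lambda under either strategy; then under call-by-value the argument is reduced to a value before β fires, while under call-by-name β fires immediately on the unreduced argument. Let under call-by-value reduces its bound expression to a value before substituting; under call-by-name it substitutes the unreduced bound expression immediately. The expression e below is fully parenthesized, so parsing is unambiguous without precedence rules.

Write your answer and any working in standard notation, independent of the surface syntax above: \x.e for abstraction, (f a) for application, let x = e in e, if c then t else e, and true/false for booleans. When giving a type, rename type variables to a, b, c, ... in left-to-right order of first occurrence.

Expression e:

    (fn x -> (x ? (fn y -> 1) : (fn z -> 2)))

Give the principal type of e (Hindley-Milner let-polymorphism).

Trace:
x : a
  unify a ~ Bool
\y._ : b -> Int
\z._ : c -> Int
  unify b -> Int ~ c -> Int
  unify b ~ c
  unify Int ~ Int
\x._ : Bool -> c -> Int

Answer: Bool -> a -> Int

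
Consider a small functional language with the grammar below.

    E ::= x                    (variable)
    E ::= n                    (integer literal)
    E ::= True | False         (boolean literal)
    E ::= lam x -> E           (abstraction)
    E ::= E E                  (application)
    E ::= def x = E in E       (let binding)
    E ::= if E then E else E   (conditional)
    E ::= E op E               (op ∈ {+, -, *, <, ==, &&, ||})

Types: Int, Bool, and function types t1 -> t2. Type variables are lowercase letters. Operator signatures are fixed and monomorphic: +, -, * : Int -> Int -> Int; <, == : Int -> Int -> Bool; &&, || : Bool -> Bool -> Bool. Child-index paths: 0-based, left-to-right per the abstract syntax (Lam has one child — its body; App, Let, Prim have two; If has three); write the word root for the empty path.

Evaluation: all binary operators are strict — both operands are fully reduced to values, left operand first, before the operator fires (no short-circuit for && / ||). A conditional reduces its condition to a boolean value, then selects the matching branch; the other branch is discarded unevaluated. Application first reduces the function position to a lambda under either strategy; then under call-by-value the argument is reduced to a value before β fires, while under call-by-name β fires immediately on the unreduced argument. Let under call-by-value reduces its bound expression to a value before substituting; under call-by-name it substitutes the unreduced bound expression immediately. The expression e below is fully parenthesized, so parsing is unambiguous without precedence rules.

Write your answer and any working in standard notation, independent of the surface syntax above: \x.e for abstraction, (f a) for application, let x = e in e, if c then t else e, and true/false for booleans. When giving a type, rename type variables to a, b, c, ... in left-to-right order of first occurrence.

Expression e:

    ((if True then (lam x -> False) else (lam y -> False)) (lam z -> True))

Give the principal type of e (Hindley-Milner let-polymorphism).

Working:
  unify Bool ~ Bool
\x._ : a -> Bool
\y._ : b -> Bool
  unify a -> Bool ~ b -> Bool
  unify a ~ b
  unify Bool ~ Bool
\z._ : c -> Bool
  unify b -> Bool ~ (c -> Bool) -> d
  unify b ~ c -> Bool
  unify Bool ~ d
_ _ : Bool

Answer: Bool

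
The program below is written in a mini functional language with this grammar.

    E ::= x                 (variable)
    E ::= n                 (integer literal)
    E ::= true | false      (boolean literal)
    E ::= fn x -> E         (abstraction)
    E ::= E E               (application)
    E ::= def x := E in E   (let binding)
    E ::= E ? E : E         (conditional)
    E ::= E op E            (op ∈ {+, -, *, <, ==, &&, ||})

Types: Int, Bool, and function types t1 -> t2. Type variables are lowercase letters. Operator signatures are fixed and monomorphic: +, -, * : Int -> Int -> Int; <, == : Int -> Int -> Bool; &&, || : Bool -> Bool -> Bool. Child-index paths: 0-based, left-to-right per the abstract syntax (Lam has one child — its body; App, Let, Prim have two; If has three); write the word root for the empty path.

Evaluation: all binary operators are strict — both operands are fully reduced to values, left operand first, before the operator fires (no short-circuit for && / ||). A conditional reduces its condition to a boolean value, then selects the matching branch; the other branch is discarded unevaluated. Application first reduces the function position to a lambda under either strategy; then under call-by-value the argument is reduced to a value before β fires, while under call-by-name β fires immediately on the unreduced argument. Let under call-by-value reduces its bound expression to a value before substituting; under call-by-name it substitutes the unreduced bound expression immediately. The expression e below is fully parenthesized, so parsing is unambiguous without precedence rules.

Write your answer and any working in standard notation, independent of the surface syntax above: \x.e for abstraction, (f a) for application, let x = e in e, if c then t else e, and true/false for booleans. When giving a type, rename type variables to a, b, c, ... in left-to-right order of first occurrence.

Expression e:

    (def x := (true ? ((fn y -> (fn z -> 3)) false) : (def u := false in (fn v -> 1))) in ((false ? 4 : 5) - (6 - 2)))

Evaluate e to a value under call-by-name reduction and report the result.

Answer: 1

Working:
step 0: (let x = (if true then ((\y.(\z.3)) false) else (let u = false in (\v.1))) in ((if false then 4 else 5) - (6 - 2)))
step 1: [let@root] ((if false then 4 else 5) - (6 - 2))
step 2: [if@0] (5 - (6 - 2))
step 3: [delta@1] (5 - 4)
step 4: [delta@root] 1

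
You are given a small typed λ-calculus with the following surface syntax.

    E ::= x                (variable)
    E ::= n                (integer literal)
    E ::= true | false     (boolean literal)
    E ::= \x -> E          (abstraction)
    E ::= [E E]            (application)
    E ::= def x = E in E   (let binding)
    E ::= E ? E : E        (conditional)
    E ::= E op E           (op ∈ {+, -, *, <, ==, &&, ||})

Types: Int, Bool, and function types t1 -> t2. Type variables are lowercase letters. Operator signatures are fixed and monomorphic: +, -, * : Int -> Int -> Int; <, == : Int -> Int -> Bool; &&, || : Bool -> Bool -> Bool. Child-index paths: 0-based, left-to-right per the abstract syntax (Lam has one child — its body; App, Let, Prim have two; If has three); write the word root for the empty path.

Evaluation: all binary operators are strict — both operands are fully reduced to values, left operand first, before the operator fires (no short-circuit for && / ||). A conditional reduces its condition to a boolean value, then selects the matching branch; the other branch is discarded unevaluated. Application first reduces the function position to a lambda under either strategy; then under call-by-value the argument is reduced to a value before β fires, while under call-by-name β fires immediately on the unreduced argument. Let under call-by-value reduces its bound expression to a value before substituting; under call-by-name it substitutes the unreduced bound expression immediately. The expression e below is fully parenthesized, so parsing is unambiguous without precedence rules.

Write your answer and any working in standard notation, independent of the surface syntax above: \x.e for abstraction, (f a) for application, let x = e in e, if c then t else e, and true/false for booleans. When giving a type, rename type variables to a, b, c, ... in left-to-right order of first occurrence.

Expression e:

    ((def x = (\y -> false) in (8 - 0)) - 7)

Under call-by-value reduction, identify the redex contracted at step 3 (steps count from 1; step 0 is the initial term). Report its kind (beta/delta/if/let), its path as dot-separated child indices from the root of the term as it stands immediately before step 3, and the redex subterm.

Answer: delta at root : (8 - 7)

Derivation:
step 0: ((let x = (\y.false) in (8 - 0)) - 7)
step 1: [let@0] ((8 - 0) - 7)
step 2: [delta@0] (8 - 7)
step 3: [delta@root] 1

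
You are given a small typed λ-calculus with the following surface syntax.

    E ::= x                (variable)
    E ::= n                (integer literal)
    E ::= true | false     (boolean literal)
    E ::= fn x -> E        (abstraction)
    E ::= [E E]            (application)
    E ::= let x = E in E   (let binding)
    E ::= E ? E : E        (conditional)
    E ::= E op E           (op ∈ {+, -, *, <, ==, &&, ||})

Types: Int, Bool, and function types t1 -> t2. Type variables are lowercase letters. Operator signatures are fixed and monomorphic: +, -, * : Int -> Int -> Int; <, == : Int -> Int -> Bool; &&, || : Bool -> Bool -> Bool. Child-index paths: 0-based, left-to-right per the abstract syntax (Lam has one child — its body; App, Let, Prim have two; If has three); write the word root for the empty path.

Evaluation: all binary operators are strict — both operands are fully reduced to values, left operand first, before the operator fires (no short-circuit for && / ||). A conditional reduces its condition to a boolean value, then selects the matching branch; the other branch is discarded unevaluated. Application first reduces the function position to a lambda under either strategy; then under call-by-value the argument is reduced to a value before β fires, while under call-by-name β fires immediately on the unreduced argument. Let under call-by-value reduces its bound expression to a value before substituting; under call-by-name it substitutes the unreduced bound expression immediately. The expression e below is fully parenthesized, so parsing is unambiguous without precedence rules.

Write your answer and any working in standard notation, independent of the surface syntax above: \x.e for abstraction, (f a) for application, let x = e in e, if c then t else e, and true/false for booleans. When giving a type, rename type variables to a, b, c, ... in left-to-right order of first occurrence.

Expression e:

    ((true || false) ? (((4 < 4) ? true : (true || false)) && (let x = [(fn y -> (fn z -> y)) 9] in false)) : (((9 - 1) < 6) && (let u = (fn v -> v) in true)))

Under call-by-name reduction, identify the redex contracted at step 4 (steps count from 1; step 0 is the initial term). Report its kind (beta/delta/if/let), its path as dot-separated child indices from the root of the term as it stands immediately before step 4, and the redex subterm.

Answer: if at 0 : (if false then true else (true || false))

Derivation:
step 0: (if (true || false) then ((if (4 < 4) then true else (true || false)) && (let x = ((\y.(\z.y)) 9) in false)) else (((9 - 1) < 6) && (let u = (\v.v) in true)))
step 1: [delta@0] (if true then ((if (4 < 4) then true else (true || false)) && (let x = ((\y.(\z.y)) 9) in false)) else (((9 - 1) < 6) && (let u = (\v.v) in true)))
step 2: [if@root] ((if (4 < 4) then true else (true || false)) && (let x = ((\y.(\z.y)) 9) in false))
step 3: [delta@0.0] ((if false then true else (true || false)) && (let x = ((\y.(\z.y)) 9) in false))
step 4: [if@0] ((true || false) && (let x = ((\y.(\z.y)) 9) in false))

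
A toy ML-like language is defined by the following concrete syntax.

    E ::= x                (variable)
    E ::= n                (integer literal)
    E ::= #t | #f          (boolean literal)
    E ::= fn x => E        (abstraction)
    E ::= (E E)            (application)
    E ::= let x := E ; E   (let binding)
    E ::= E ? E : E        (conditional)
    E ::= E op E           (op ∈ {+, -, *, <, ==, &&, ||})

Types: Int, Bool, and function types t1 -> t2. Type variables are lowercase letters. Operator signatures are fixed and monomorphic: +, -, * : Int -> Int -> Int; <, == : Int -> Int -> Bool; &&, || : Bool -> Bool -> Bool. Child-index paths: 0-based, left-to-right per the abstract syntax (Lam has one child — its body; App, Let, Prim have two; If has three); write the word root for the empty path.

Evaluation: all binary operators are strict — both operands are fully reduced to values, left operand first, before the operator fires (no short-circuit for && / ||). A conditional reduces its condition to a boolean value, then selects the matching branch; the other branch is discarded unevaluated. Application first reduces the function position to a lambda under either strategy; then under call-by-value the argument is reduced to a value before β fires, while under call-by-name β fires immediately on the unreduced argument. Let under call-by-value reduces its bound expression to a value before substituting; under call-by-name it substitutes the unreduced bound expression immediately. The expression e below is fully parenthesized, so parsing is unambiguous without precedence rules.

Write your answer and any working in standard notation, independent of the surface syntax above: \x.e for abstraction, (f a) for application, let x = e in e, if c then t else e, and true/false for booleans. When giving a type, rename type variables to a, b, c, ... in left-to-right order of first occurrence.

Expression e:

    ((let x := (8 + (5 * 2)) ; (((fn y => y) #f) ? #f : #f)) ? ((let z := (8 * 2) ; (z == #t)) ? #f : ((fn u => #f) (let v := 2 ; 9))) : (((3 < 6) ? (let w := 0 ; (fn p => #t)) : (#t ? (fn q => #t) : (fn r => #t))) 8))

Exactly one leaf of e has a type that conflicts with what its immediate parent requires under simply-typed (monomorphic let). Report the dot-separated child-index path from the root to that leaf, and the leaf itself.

Answer: 1.0.1.1 : true

Derivation:
  unify Int ~ Int
  unify Int ~ Int
  unify Int ~ Int
  unify Int ~ Int
let x : Int
y : a
\y._ : a -> a
  unify a -> a ~ Bool -> b
  unify a ~ Bool
  unify Bool ~ b
_ _ : Bool
  unify Bool ~ Bool
  unify Bool ~ Bool
  unify Bool ~ Bool
  unify Int ~ Int
  unify Int ~ Int
let z : Int
z : Int
  unify Int ~ Int
  unify Bool ~ Int
  FAIL: mismatch Bool ~ Int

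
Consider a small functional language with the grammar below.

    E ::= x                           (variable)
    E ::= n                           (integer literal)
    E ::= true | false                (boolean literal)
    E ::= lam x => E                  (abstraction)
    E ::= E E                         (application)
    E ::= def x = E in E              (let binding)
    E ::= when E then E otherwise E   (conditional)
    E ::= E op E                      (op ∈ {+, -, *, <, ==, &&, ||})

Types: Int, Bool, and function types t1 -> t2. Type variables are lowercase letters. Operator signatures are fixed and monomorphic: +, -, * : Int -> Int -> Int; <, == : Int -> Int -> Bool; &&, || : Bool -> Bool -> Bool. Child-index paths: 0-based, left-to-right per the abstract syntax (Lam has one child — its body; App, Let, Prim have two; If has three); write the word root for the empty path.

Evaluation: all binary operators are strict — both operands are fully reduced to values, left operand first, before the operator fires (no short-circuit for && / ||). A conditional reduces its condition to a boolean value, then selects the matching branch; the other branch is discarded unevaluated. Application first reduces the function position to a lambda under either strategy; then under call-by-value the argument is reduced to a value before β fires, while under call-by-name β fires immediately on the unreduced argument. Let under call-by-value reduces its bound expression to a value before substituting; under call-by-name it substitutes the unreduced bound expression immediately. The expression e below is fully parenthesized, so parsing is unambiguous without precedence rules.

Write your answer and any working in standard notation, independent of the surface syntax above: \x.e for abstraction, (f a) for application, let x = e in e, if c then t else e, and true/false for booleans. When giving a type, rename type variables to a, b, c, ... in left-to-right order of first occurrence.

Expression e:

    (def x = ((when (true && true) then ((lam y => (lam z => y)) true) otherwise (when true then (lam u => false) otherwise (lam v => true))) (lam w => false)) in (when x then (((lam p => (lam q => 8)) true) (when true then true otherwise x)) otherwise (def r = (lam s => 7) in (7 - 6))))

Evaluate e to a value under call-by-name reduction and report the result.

Trace:
step 0: (let x = ((if (true && true) then ((\y.(\z.y)) true) else (if true then (\u.false) else (\v.true))) (\w.false)) in (if x then (((\p.(\q.8)) true) (if true then true else x)) else (let r = (\s.7) in (7 - 6))))
step 1: [let@root] (if ((if (true && true) then ((\y.(\z.y)) true) else (if true then (\u.false) else (\v.true))) (\w.false)) then (((\p.(\q.8)) true) (if true then true else ((if (true && true) then ((\y.(\z.y)) true) else (if true then (\u.false) else (\v.true))) (\w.false)))) else (let r = (\s.7) in (7 - 6)))
step 2: [delta@0.0.0] (if ((if true then ((\y.(\z.y)) true) else (if true then (\u.false) else (\v.true))) (\w.false)) then (((\p.(\q.8)) true) (if true then true else ((if (true && true) then ((\y.(\z.y)) true) else (if true then (\u.false) else (\v.true))) (\w.false)))) else (let r = (\s.7) in (7 - 6)))
step 3: [if@0.0] (if (((\y.(\z.y)) true) (\w.false)) then (((\p.(\q.8)) true) (if true then true else ((if (true && true) then ((\y.(\z.y)) true) else (if true then (\u.false) else (\v.true))) (\w.false)))) else (let r = (\s.7) in (7 - 6)))
step 4: [beta@0.0] (if ((\z.true) (\w.false)) then (((\p.(\q.8)) true) (if true then true else ((if (true && true) then ((\y.(\z.y)) true) else (if true then (\u.false) else (\v.true))) (\w.false)))) else (let r = (\s.7) in (7 - 6)))
step 5: [beta@0] (if true then (((\p.(\q.8)) true) (if true then true else ((if (true && true) then ((\y.(\z.y)) true) else (if true then (\u.false) else (\v.true))) (\w.false)))) else (let r = (\s.7) in (7 - 6)))
step 6: [if@root] (((\p.(\q.8)) true) (if true then true else ((if (true && true) then ((\y.(\z.y)) true) else (if true then (\u.false) else (\v.true))) (\w.false))))
step 7: [beta@0] ((\q.8) (if true then true else ((if (true && true) then ((\y.(\z.y)) true) else (if true then (\u.false) else (\v.true))) (\w.false))))
step 8: [beta@root] 8

Answer: 8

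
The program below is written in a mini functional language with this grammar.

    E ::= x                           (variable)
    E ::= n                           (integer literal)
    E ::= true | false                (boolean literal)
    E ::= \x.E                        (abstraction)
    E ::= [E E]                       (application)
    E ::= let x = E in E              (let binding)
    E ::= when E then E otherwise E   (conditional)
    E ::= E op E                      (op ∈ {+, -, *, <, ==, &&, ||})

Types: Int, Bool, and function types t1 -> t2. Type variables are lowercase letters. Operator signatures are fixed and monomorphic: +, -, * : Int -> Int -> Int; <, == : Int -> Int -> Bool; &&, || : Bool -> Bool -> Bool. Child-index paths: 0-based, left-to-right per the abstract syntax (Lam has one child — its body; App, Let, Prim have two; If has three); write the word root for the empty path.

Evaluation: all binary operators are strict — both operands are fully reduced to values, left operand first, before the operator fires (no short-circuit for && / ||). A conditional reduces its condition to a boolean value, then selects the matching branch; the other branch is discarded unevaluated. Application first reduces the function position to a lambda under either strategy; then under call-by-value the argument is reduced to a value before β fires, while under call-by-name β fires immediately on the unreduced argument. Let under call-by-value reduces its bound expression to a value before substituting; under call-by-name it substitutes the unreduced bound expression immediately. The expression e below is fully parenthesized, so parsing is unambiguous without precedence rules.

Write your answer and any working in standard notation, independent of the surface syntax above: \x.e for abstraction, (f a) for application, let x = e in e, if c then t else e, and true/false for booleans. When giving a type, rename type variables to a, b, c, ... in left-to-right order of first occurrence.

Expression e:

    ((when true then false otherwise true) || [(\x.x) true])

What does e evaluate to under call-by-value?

Answer: true

Working:
step 0: ((if true then false else true) || ((\x.x) true))
step 1: [if@0] (false || ((\x.x) true))
step 2: [beta@1] (false || true)
step 3: [delta@root] true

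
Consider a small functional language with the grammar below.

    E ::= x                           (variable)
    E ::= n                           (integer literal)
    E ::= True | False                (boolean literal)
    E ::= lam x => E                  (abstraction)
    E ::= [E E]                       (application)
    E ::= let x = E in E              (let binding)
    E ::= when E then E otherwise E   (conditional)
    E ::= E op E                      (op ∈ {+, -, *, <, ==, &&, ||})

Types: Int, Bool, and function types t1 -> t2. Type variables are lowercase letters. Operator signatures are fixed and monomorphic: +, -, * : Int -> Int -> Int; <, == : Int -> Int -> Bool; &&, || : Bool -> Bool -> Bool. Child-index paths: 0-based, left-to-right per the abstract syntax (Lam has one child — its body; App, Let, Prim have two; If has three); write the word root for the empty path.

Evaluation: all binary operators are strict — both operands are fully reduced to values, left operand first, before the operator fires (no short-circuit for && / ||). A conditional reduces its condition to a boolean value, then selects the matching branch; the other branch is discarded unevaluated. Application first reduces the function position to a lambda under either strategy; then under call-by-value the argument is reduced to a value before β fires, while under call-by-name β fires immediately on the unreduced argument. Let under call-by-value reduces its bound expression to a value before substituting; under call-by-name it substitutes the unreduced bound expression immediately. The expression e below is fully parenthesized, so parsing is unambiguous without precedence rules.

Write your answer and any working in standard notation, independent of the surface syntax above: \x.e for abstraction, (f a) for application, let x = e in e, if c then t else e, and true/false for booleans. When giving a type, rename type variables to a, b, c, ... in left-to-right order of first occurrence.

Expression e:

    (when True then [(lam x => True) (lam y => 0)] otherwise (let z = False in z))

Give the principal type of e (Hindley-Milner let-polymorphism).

Trace:
  unify Bool ~ Bool
\x._ : a -> Bool
\y._ : b -> Int
  unify a -> Bool ~ (b -> Int) -> c
  unify a ~ b -> Int
  unify Bool ~ c
_ _ : Bool
let z : Bool
z : Bool
  unify Bool ~ Bool

Answer: Bool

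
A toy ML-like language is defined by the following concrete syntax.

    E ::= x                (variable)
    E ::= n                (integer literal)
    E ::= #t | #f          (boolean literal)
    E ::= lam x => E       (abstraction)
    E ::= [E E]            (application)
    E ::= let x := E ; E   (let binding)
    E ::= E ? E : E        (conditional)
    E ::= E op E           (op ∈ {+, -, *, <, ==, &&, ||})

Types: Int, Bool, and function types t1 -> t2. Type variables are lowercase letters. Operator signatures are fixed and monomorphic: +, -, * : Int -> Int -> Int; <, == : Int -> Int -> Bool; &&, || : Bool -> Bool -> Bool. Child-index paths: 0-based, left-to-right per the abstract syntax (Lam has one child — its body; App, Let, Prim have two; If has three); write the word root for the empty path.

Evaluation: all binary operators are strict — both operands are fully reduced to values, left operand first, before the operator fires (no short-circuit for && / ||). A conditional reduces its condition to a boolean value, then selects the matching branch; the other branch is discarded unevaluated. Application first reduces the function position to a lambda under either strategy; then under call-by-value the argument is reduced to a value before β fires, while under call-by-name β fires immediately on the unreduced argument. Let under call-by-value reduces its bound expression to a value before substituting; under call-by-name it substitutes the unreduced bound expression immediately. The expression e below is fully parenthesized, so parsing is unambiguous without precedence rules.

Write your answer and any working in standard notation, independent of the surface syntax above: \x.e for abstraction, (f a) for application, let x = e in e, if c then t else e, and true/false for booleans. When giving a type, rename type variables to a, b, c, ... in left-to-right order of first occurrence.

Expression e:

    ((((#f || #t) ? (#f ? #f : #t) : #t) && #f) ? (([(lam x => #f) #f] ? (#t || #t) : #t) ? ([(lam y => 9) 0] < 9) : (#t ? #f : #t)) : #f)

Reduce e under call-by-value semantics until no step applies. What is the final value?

Derivation:
step 0: (if ((if (false || true) then (if false then false else true) else true) && false) then (if (if ((\x.false) false) then (true || true) else true) then (((\y.9) 0) < 9) else (if true then false else true)) else false)
step 1: [delta@0.0.0] (if ((if true then (if false then false else true) else true) && false) then (if (if ((\x.false) false) then (true || true) else true) then (((\y.9) 0) < 9) else (if true then false else true)) else false)
step 2: [if@0.0] (if ((if false then false else true) && false) then (if (if ((\x.false) false) then (true || true) else true) then (((\y.9) 0) < 9) else (if true then false else true)) else false)
step 3: [if@0.0] (if (true && false) then (if (if ((\x.false) false) then (true || true) else true) then (((\y.9) 0) < 9) else (if true then false else true)) else false)
step 4: [delta@0] (if false then (if (if ((\x.false) false) then (true || true) else true) then (((\y.9) 0) < 9) else (if true then false else true)) else false)
step 5: [if@root] false

Answer: false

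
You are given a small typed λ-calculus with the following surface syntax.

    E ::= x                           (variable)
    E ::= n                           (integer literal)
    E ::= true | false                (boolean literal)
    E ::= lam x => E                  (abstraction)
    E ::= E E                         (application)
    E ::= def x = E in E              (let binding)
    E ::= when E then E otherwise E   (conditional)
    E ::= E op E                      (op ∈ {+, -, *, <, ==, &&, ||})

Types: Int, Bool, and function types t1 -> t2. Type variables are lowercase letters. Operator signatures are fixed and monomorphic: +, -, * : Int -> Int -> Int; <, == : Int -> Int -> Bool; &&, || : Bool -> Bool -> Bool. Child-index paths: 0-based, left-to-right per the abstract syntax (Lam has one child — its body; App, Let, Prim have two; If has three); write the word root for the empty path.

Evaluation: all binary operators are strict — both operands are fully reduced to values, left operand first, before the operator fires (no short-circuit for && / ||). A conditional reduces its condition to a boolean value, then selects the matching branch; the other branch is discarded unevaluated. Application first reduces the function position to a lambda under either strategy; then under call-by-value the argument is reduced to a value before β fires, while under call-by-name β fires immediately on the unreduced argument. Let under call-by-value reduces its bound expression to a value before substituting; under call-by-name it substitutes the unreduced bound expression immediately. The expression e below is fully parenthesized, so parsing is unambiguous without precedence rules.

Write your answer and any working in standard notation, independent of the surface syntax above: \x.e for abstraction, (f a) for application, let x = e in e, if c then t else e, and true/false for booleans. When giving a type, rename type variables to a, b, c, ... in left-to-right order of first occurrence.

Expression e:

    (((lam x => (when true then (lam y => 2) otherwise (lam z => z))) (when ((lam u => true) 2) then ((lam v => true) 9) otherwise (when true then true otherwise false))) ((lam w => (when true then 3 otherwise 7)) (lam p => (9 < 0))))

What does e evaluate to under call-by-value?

Trace:
step 0: (((\x.(if true then (\y.2) else (\z.z))) (if ((\u.true) 2) then ((\v.true) 9) else (if true then true else false))) ((\w.(if true then 3 else 7)) (\p.(9 < 0))))
step 1: [beta@0.1.0] (((\x.(if true then (\y.2) else (\z.z))) (if true then ((\v.true) 9) else (if true then true else false))) ((\w.(if true then 3 else 7)) (\p.(9 < 0))))
step 2: [if@0.1] (((\x.(if true then (\y.2) else (\z.z))) ((\v.true) 9)) ((\w.(if true then 3 else 7)) (\p.(9 < 0))))
step 3: [beta@0.1] (((\x.(if true then (\y.2) else (\z.z))) true) ((\w.(if true then 3 else 7)) (\p.(9 < 0))))
step 4: [beta@0] ((if true then (\y.2) else (\z.z)) ((\w.(if true then 3 else 7)) (\p.(9 < 0))))
step 5: [if@0] ((\y.2) ((\w.(if true then 3 else 7)) (\p.(9 < 0))))
step 6: [beta@1] ((\y.2) (if true then 3 else 7))
step 7: [if@1] ((\y.2) 3)
step 8: [beta@root] 2

Answer: 2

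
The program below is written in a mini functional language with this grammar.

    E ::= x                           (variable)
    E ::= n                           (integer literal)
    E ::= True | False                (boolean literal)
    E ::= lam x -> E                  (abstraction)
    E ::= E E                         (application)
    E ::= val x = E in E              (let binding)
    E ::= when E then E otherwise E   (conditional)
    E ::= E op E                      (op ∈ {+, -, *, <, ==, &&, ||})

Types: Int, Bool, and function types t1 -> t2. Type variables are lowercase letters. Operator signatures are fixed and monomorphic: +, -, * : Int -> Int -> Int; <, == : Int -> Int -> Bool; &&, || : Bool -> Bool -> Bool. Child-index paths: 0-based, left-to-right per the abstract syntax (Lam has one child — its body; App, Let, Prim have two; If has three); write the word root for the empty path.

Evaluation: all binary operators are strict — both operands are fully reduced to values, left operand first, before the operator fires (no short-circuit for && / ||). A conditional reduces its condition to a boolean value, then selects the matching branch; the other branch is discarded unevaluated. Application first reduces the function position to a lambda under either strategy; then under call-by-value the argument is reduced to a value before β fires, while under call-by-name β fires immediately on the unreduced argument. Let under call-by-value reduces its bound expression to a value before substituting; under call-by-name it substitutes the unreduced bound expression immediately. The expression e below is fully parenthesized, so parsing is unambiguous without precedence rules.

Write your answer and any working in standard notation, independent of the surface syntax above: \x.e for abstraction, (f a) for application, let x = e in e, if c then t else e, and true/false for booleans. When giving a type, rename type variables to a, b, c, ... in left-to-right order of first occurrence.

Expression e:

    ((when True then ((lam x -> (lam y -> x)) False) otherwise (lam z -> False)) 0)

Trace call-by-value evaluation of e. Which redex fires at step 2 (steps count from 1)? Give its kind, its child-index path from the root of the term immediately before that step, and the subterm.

Answer: beta at 0 : ((\x.(\y.x)) false)

Working:
step 0: ((if true then ((\x.(\y.x)) false) else (\z.false)) 0)
step 1: [if@0] (((\x.(\y.x)) false) 0)
step 2: [beta@0] ((\y.false) 0)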